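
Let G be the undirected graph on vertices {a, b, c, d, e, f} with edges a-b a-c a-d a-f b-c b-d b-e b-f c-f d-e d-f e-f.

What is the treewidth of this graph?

A width-3 tree decomposition is:
Bags: B1 = {b, d, e, f}  B2 = {a, b, d, f}  B3 = {a, b, c, f}
Tree: B1–B2, B2–B3
Each bag holds 4 vertices, so the decomposition has width 3, which upper-bounds the treewidth. For the lower bound, the 4 vertices {b, d, e, f} are pairwise adjacent, and any tree decomposition puts a clique entirely inside one bag — forcing width ≥ 3. The upper and lower bounds meet at 3, so that is the treewidth.

3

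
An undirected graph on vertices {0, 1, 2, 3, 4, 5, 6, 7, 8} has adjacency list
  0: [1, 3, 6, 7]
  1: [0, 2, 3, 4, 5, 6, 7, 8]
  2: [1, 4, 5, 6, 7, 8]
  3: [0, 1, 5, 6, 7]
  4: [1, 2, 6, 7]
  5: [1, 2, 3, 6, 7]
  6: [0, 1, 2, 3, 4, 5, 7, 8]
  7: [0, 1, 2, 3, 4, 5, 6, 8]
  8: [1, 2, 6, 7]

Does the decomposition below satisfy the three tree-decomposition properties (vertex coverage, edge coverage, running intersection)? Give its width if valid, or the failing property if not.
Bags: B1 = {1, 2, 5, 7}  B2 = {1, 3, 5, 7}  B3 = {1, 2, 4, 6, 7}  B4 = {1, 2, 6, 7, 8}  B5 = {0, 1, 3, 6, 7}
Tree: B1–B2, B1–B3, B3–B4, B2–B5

No — edge (6,5) lies in no bag.

A tree decomposition must satisfy three properties: every vertex lies in some bag; for every edge, both endpoints lie together in some bag; and for every vertex, the bags containing it form a connected subtree. Here edge (6,5) lies in no bag, so the decomposition is invalid.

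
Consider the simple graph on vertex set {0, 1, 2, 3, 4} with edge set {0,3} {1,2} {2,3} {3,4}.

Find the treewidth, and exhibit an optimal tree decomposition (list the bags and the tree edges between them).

The largest bag has 2 vertices, giving width 1; this decomposition certifies tw(G) ≤ 1. Since G has at least one edge (e.g. 3–2), it is not an edgeless graph, so tw(G) ≥ 1. Hence tw(G) = 1 exactly.

Treewidth 1.
One such decomposition:
Bags: B1 = {2, 3}  B2 = {1, 2}  B3 = {3, 4}  B4 = {0, 3}
Tree: B1–B2, B1–B3, B1–B4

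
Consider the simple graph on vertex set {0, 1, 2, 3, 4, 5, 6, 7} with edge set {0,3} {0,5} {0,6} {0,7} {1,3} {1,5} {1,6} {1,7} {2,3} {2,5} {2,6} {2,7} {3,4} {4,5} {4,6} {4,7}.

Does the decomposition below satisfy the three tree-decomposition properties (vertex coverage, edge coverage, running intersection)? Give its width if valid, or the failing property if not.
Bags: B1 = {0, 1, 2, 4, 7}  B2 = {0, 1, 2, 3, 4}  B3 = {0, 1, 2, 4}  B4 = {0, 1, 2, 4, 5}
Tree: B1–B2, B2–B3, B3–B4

No — vertex 6 appears in no bag.

A tree decomposition must satisfy three properties: every vertex lies in some bag; for every edge, both endpoints lie together in some bag; and for every vertex, the bags containing it form a connected subtree. Here vertex 6 appears in no bag, so the decomposition is invalid.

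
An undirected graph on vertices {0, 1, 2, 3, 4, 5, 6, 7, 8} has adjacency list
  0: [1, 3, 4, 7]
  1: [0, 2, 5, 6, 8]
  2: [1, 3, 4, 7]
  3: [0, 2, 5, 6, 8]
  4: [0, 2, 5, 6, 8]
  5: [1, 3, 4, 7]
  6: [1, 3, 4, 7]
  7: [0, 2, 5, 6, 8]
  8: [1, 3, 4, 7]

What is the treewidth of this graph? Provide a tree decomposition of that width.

Each bag holds 5 vertices, so the decomposition has width 4, which upper-bounds the treewidth. For the lower bound: the 5 vertex sets {2,7}, {1,8}, {0,3}, {4}, {5} are disjoint, each induces a connected subgraph, and every pair is joined by at least one edge of G. Contracting each set to a single vertex therefore yields K_{5} as a minor, and since treewidth is minor-monotone, tw(G) ≥ tw(K_{5}) = 4. The upper and lower bounds meet at 4, so that is the treewidth.

Treewidth 4.
One optimal decomposition is:
Bags: B1 = {1, 2, 3, 4, 7}  B2 = {1, 3, 4, 7, 8}  B3 = {0, 1, 3, 4, 7}  B4 = {1, 3, 4, 5, 7}  B5 = {1, 3, 4, 6, 7}
Tree: B1–B2, B2–B3, B3–B4, B4–B5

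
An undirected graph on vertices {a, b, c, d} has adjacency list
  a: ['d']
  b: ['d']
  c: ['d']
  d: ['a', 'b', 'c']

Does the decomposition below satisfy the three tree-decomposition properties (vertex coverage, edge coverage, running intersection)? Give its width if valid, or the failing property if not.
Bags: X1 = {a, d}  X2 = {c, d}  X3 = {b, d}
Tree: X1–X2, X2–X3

Checking the three conditions: (i) the bags cover all of {a, b, c, d}; (ii) for each edge, some bag contains both endpoints; (iii) the bags containing any fixed vertex form a subtree. All hold, so the decomposition is valid with width 2 − 1 = 1.

Yes; width 1.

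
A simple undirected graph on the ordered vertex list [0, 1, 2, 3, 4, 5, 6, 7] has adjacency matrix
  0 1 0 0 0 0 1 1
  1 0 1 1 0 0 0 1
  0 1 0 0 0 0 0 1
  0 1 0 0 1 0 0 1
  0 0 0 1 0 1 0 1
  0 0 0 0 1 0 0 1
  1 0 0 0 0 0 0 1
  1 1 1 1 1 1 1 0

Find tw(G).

2

A width-2 tree decomposition is:
Bags: B1 = {1, 3, 7}  B2 = {0, 1, 7}  B3 = {3, 4, 7}  B4 = {0, 6, 7}  B5 = {1, 2, 7}  B6 = {4, 5, 7}
Tree: B1–B2, B1–B3, B2–B4, B1–B5, B3–B6
The largest bag has 3 vertices, giving width 2; this decomposition certifies tw(G) ≤ 2. On the other hand G contains the 3-clique {0, 1, 7}. A clique must lie in a single bag of any decomposition, so no decomposition can have width below 2. Combining the bounds, tw(G) = 2.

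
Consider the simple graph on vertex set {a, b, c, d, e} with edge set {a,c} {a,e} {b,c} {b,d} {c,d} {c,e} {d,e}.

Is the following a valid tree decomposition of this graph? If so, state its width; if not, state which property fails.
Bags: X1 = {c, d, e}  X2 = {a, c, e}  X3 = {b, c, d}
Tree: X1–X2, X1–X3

Yes; width 2.

Every vertex of G appears in some bag (union = {a, b, c, d, e}); every edge is covered by a bag; and for each vertex v the set of bags containing v is connected in the bag tree. The decomposition is therefore valid. The largest bag has 3 vertices, so the width is 2.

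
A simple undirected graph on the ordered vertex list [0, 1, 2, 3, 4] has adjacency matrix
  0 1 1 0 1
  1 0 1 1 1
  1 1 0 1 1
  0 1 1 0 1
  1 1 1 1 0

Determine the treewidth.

3

A width-3 tree decomposition is:
Bags: B1 = {1, 2, 3, 4}  B2 = {0, 1, 2, 4}
Tree: B1–B2
Each bag holds 4 vertices, so the decomposition has width 3, which upper-bounds the treewidth. Conversely, {0, 1, 2, 4} is a clique of size 4, and the vertices of any clique must share a bag in every tree decomposition; so some bag has ≥ 4 vertices and tw(G) ≥ 3. Combining the bounds, tw(G) = 3.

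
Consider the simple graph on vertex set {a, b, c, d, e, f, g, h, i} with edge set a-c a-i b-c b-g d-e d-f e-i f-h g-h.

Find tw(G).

A width-2 tree decomposition is:
Bags: B1 = {a, e, i}  B2 = {a, c, e}  B3 = {b, c, e}  B4 = {b, e, g}  B5 = {e, g, h}  B6 = {e, f, h}  B7 = {d, e, f}
Tree: B1–B2, B2–B3, B3–B4, B4–B5, B5–B6, B6–B7
Each bag holds 3 vertices, so the decomposition has width 2, which upper-bounds the treewidth. The edges e–i–a–c–b–g–h–f–d–e form a cycle, so G is not a tree and its treewidth is at least 2. The upper and lower bounds meet at 2, so that is the treewidth.

2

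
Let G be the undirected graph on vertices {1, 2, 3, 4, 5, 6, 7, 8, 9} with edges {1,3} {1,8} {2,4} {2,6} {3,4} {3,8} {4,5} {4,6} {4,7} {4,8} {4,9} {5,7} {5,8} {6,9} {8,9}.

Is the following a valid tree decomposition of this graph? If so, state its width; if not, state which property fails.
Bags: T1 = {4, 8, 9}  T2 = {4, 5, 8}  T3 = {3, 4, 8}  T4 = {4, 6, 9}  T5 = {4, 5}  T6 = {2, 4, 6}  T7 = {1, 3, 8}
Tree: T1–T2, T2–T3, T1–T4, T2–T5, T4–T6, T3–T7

No — vertex 7 appears in no bag.

A tree decomposition must satisfy three properties: every vertex lies in some bag; for every edge, both endpoints lie together in some bag; and for every vertex, the bags containing it form a connected subtree. Here vertex 7 appears in no bag, so the decomposition is invalid.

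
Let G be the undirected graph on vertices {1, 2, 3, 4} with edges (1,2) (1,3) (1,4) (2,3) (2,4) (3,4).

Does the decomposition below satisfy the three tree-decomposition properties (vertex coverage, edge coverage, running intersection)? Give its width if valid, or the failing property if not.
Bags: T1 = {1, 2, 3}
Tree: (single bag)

No — vertex 4 appears in no bag.

A tree decomposition must satisfy three properties: every vertex lies in some bag; for every edge, both endpoints lie together in some bag; and for every vertex, the bags containing it form a connected subtree. Here vertex 4 appears in no bag, so the decomposition is invalid.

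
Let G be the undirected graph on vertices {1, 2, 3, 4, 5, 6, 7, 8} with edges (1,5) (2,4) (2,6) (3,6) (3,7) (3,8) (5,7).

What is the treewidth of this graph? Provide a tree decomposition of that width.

Each bag holds 2 vertices, so the decomposition has width 1, which upper-bounds the treewidth. Since G has at least one edge (e.g. 6–3), it is not an edgeless graph, so tw(G) ≥ 1. Hence tw(G) = 1 exactly.

Treewidth 1.
Bags: B1 = {3, 6}  B2 = {3, 8}  B3 = {2, 6}  B4 = {2, 4}  B5 = {3, 7}  B6 = {5, 7}  B7 = {1, 5}
Tree: B1–B2, B1–B3, B3–B4, B1–B5, B5–B6, B6–B7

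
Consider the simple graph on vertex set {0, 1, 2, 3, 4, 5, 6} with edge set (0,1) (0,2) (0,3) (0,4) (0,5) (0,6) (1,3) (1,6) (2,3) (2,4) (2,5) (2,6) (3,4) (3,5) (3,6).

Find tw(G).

3

A width-3 tree decomposition is:
Bags: B1 = {0, 2, 3, 6}  B2 = {0, 2, 3, 4}  B3 = {0, 1, 3, 6}  B4 = {0, 2, 3, 5}
Tree: B1–B2, B1–B3, B1–B4
The largest bag has 4 vertices, giving width 3; this decomposition certifies tw(G) ≤ 3. For the lower bound, the 4 vertices {0, 1, 3, 6} are pairwise adjacent, and any tree decomposition puts a clique entirely inside one bag — forcing width ≥ 3. Hence tw(G) = 3 exactly.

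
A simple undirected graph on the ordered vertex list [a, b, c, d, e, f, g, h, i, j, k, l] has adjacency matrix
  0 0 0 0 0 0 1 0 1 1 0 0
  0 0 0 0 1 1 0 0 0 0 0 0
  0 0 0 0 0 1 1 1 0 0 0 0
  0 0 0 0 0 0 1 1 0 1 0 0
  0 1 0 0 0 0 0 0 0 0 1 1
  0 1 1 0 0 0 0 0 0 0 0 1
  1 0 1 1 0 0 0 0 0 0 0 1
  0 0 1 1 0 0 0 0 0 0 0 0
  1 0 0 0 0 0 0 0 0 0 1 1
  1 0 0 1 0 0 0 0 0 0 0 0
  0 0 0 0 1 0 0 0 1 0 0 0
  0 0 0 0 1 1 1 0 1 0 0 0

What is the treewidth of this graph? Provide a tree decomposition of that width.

Treewidth 3.
Bags: B1 = {a, d, h, j}  B2 = {a, d, g, h}  B3 = {a, c, g, h}  B4 = {a, c, g, i}  B5 = {c, g, i, l}  B6 = {c, f, i, l}  B7 = {f, i, k, l}  B8 = {e, f, k, l}  B9 = {b, e, f, k}
Tree: B1–B2, B2–B3, B3–B4, B4–B5, B5–B6, B6–B7, B7–B8, B8–B9

Every bag has size at most 4, so the width is 4 − 1 = 3 and tw(G) ≤ 3. For the lower bound: the 4 vertex sets {d,h,j}, {a}, {g}, {c,f,i,l} are disjoint, each induces a connected subgraph, and every pair is joined by at least one edge of G. Contracting each set to a single vertex therefore yields K_{4} as a minor, and since treewidth is minor-monotone, tw(G) ≥ tw(K_{4}) = 3. Hence tw(G) = 3 exactly.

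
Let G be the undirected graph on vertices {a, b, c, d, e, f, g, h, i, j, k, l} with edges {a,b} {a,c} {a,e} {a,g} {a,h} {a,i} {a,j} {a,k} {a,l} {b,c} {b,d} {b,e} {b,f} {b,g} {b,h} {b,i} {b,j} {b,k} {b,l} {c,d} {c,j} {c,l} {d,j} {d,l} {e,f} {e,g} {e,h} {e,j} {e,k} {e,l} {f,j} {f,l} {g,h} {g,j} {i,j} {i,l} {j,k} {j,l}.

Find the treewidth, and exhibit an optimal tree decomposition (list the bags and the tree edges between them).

Treewidth 4.
One optimal decomposition is:
Bags: B1 = {a, b, e, j, l}  B2 = {a, b, e, j, k}  B3 = {a, b, i, j, l}  B4 = {b, e, f, j, l}  B5 = {a, b, c, j, l}  B6 = {a, b, e, g, j}  B7 = {a, b, e, g, h}  B8 = {b, c, d, j, l}
Tree: B1–B2, B1–B3, B1–B4, B1–B5, B2–B6, B6–B7, B5–B8

Every bag has size at most 5, so the width is 5 − 1 = 4 and tw(G) ≤ 4. On the other hand G contains the 5-clique {b, c, d, j, l}. A clique must lie in a single bag of any decomposition, so no decomposition can have width below 4. The upper and lower bounds meet at 4, so that is the treewidth.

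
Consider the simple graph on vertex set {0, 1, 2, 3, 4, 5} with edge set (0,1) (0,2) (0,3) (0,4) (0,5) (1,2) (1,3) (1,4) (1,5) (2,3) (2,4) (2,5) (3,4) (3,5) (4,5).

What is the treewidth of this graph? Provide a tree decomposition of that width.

With just one bag of size 6, the width is 6 − 1 = 5, so tw(G) ≤ 5. On the other hand G contains the 6-clique {0, 1, 2, 3, 4, 5}. A clique must lie in a single bag of any decomposition, so no decomposition can have width below 5. Therefore the treewidth is 5.

Treewidth 5.
Bags: B1 = {0, 1, 2, 3, 4, 5}
Tree: (single bag)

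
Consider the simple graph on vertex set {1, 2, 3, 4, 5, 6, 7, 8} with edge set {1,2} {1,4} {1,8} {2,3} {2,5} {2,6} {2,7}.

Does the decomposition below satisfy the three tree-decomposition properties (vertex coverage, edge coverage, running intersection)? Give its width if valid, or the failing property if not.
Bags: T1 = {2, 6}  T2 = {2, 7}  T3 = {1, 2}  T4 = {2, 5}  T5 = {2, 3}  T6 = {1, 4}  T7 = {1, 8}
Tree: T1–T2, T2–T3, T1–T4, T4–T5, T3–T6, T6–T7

Yes; width 1.

Vertex coverage: the bags together contain {1, 2, 3, 4, 5, 6, 7, 8}, the full vertex set. Edge coverage: each edge of G has both endpoints in at least one bag. Running intersection: for every vertex, the bags containing it form a connected subtree. All three properties hold, so this is a valid tree decomposition of width max|bag| − 1 = 1, and hence tw(G) ≤ 1.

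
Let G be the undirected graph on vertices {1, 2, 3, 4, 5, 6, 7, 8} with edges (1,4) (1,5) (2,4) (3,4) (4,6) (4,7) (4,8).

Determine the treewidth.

A width-1 tree decomposition is:
Bags: B1 = {1, 4}  B2 = {4, 7}  B3 = {4, 8}  B4 = {1, 5}  B5 = {3, 4}  B6 = {2, 4}  B7 = {4, 6}
Tree: B1–B2, B1–B3, B1–B4, B2–B5, B5–B6, B1–B7
Every bag has size at most 2, so the width is 2 − 1 = 1 and tw(G) ≤ 1. G has an edge, so its treewidth is at least 1. Therefore the treewidth is 1.

1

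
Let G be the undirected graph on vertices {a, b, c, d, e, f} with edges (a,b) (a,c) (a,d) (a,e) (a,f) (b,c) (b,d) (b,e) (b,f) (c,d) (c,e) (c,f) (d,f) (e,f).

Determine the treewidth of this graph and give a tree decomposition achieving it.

Treewidth 4.
One optimal decomposition is:
Bags: B1 = {a, b, c, d, f}  B2 = {a, b, c, e, f}
Tree: B1–B2

Each bag holds 5 vertices, so the decomposition has width 4, which upper-bounds the treewidth. On the other hand G contains the 5-clique {a, b, c, d, f}. A clique must lie in a single bag of any decomposition, so no decomposition can have width below 4. Hence tw(G) = 4 exactly.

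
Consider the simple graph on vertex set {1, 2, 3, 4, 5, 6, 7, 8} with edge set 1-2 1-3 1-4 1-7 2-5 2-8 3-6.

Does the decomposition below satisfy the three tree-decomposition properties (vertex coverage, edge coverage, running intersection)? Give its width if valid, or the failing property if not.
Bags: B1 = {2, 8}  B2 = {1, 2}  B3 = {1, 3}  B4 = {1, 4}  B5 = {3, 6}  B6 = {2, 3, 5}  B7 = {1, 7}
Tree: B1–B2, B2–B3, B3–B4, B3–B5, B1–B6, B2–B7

No — bags containing vertex 3 are not connected in the tree.

A tree decomposition must satisfy three properties: every vertex lies in some bag; for every edge, both endpoints lie together in some bag; and for every vertex, the bags containing it form a connected subtree. Here bags containing vertex 3 are not connected in the tree, so the decomposition is invalid.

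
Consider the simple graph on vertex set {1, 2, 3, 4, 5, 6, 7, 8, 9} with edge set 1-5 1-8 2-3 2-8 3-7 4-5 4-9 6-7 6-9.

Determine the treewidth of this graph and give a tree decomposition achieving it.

Each bag holds 3 vertices, so the decomposition has width 2, which upper-bounds the treewidth. The edges 9–6–7–3–2–8–1–5–4–9 form a cycle, so G is not a tree and its treewidth is at least 2. Combining the bounds, tw(G) = 2.

Treewidth 2.
One optimal decomposition is:
Bags: B1 = {6, 7, 9}  B2 = {3, 7, 9}  B3 = {2, 3, 9}  B4 = {2, 8, 9}  B5 = {1, 8, 9}  B6 = {1, 5, 9}  B7 = {4, 5, 9}
Tree: B1–B2, B2–B3, B3–B4, B4–B5, B5–B6, B6–B7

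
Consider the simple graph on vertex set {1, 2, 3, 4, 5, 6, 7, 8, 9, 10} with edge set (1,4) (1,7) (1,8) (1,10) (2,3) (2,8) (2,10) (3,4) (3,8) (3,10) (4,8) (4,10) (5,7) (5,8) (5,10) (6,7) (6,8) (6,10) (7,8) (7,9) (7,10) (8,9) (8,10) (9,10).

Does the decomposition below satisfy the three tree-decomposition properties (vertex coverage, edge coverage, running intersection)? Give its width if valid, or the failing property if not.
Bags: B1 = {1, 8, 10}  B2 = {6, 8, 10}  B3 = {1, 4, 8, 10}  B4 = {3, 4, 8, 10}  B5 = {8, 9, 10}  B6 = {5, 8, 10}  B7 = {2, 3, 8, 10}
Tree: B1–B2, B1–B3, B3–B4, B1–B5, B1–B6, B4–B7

A tree decomposition must satisfy three properties: every vertex lies in some bag; for every edge, both endpoints lie together in some bag; and for every vertex, the bags containing it form a connected subtree. Here vertex 7 appears in no bag, so the decomposition is invalid.

No — vertex 7 appears in no bag.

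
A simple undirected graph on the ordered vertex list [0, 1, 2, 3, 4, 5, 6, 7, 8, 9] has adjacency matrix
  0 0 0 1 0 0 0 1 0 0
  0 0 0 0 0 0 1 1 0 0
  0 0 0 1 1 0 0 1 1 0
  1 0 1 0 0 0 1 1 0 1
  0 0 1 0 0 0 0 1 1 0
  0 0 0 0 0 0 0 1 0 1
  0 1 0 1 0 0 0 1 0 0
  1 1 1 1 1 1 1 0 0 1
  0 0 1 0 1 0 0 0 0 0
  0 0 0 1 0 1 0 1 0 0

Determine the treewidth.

A width-2 tree decomposition is:
Bags: B1 = {3, 7, 9}  B2 = {5, 7, 9}  B3 = {2, 3, 7}  B4 = {3, 6, 7}  B5 = {0, 3, 7}  B6 = {1, 6, 7}  B7 = {2, 4, 7}  B8 = {2, 4, 8}
Tree: B1–B2, B1–B3, B3–B4, B3–B5, B4–B6, B3–B7, B7–B8
The largest bag has 3 vertices, giving width 2; this decomposition certifies tw(G) ≤ 2. Conversely, {2, 4, 8} is a clique of size 3, and the vertices of any clique must share a bag in every tree decomposition; so some bag has ≥ 3 vertices and tw(G) ≥ 2. Therefore the treewidth is 2.

2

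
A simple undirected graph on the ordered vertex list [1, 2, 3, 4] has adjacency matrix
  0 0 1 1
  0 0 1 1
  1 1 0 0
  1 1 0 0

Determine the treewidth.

A width-2 tree decomposition is:
Bags: B1 = {2, 3, 4}  B2 = {1, 3, 4}
Tree: B1–B2
Every bag has size at most 3, so the width is 3 − 1 = 2 and tw(G) ≤ 2. For the lower bound, G contains the cycle 3–2–4–1–3, so G is not a forest; only forests have treewidth ≤ 1, hence tw(G) ≥ 2. The upper and lower bounds meet at 2, so that is the treewidth.

2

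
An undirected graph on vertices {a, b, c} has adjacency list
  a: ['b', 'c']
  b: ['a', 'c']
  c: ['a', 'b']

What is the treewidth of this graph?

A width-2 tree decomposition is:
Bags: B1 = {a, b, c}
Tree: (single bag)
With just one bag of size 3, the width is 3 − 1 = 2, so tw(G) ≤ 2. On the other hand G contains the 3-clique {a, b, c}. A clique must lie in a single bag of any decomposition, so no decomposition can have width below 2. Hence tw(G) = 2 exactly.

2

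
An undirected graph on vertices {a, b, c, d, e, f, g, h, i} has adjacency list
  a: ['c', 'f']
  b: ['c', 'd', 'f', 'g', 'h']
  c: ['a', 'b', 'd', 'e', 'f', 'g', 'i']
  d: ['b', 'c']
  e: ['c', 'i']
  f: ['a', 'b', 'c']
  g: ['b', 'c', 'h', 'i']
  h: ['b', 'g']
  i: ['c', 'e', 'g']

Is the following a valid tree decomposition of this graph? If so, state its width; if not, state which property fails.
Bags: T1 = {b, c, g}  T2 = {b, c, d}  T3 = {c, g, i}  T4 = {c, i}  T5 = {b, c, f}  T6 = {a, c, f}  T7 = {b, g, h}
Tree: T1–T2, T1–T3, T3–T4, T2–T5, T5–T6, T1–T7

A tree decomposition must satisfy three properties: every vertex lies in some bag; for every edge, both endpoints lie together in some bag; and for every vertex, the bags containing it form a connected subtree. Here vertex e appears in no bag, so the decomposition is invalid.

No — vertex e appears in no bag.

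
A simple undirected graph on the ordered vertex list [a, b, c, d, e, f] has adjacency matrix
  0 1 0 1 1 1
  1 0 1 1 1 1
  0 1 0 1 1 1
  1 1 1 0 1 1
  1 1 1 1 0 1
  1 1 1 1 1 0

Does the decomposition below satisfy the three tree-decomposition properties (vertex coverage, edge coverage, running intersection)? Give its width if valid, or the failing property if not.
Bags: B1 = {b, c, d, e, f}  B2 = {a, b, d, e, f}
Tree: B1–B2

Vertex coverage: the bags together contain {a, b, c, d, e, f}, the full vertex set. Edge coverage: each edge of G has both endpoints in at least one bag. Running intersection: for every vertex, the bags containing it form a connected subtree. All three properties hold, so this is a valid tree decomposition of width max|bag| − 1 = 4, and hence tw(G) ≤ 4.

Yes; width 4.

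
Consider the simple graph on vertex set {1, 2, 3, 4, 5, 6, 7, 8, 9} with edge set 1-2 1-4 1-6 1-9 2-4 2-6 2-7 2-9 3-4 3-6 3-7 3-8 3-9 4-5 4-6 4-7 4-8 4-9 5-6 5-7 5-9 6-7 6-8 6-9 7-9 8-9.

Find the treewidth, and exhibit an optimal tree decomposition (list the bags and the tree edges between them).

Treewidth 4.
Bags: B1 = {1, 2, 4, 6, 9}  B2 = {2, 4, 6, 7, 9}  B3 = {4, 5, 6, 7, 9}  B4 = {3, 4, 6, 7, 9}  B5 = {3, 4, 6, 8, 9}
Tree: B1–B2, B2–B3, B3–B4, B4–B5

The largest bag has 5 vertices, giving width 4; this decomposition certifies tw(G) ≤ 4. Conversely, {3, 4, 6, 8, 9} is a clique of size 5, and the vertices of any clique must share a bag in every tree decomposition; so some bag has ≥ 5 vertices and tw(G) ≥ 4. The upper and lower bounds meet at 4, so that is the treewidth.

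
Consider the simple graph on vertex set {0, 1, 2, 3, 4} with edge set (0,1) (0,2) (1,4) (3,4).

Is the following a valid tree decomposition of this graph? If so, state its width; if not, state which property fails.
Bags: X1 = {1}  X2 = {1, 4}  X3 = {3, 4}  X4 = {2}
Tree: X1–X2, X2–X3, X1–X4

A tree decomposition must satisfy three properties: every vertex lies in some bag; for every edge, both endpoints lie together in some bag; and for every vertex, the bags containing it form a connected subtree. Here vertex 0 appears in no bag, so the decomposition is invalid.

No — vertex 0 appears in no bag.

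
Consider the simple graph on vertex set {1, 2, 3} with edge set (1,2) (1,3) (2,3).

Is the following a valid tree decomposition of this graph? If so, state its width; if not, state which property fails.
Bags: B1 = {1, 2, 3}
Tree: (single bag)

Vertex coverage: the bags together contain {1, 2, 3}, the full vertex set. Edge coverage: each edge of G has both endpoints in at least one bag. Running intersection: for every vertex, the bags containing it form a connected subtree. All three properties hold, so this is a valid tree decomposition of width max|bag| − 1 = 2, and hence tw(G) ≤ 2.

Yes; width 2.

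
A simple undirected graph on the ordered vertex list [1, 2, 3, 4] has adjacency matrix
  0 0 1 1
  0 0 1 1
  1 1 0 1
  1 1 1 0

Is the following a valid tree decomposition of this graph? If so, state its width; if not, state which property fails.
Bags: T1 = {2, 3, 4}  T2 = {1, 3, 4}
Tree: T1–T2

Vertex coverage: the bags together contain {1, 2, 3, 4}, the full vertex set. Edge coverage: each edge of G has both endpoints in at least one bag. Running intersection: for every vertex, the bags containing it form a connected subtree. All three properties hold, so this is a valid tree decomposition of width max|bag| − 1 = 2, and hence tw(G) ≤ 2.

Yes; width 2.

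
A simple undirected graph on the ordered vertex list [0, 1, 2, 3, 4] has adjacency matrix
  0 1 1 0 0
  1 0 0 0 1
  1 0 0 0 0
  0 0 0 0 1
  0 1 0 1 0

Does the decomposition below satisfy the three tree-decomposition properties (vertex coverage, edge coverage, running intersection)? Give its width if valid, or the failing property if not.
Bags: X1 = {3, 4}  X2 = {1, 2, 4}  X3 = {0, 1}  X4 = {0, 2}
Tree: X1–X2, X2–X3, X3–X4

No — bags containing vertex 2 are not connected in the tree.

A tree decomposition must satisfy three properties: every vertex lies in some bag; for every edge, both endpoints lie together in some bag; and for every vertex, the bags containing it form a connected subtree. Here bags containing vertex 2 are not connected in the tree, so the decomposition is invalid.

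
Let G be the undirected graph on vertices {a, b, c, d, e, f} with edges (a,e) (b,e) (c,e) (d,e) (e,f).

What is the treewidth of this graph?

A width-1 tree decomposition is:
Bags: B1 = {e, f}  B2 = {c, e}  B3 = {d, e}  B4 = {b, e}  B5 = {a, e}
Tree: B1–B2, B2–B3, B3–B4, B1–B5
Each bag holds 2 vertices, so the decomposition has width 1, which upper-bounds the treewidth. Since G has at least one edge (e.g. e–f), it is not an edgeless graph, so tw(G) ≥ 1. Combining the bounds, tw(G) = 1.

1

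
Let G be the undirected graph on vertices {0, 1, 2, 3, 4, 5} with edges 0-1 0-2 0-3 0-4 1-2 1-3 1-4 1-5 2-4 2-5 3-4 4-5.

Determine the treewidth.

A width-3 tree decomposition is:
Bags: B1 = {0, 1, 2, 4}  B2 = {1, 2, 4, 5}  B3 = {0, 1, 3, 4}
Tree: B1–B2, B1–B3
Each bag holds 4 vertices, so the decomposition has width 3, which upper-bounds the treewidth. Conversely, {0, 1, 2, 4} is a clique of size 4, and the vertices of any clique must share a bag in every tree decomposition; so some bag has ≥ 4 vertices and tw(G) ≥ 3. Combining the bounds, tw(G) = 3.

3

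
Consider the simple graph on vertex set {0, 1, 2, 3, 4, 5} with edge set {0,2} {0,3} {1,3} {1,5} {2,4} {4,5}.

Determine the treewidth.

2

A width-2 tree decomposition is:
Bags: B1 = {0, 2, 3}  B2 = {1, 2, 3}  B3 = {1, 2, 5}  B4 = {2, 4, 5}
Tree: B1–B2, B2–B3, B3–B4
Each bag holds 3 vertices, so the decomposition has width 2, which upper-bounds the treewidth. The edges 2–0–3–1–5–4–2 form a cycle, so G is not a tree and its treewidth is at least 2. The upper and lower bounds meet at 2, so that is the treewidth.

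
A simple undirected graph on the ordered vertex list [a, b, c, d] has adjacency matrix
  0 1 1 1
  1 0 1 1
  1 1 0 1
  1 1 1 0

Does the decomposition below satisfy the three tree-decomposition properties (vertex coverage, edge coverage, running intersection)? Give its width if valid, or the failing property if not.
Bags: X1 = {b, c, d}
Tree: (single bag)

A tree decomposition must satisfy three properties: every vertex lies in some bag; for every edge, both endpoints lie together in some bag; and for every vertex, the bags containing it form a connected subtree. Here vertex a appears in no bag, so the decomposition is invalid.

No — vertex a appears in no bag.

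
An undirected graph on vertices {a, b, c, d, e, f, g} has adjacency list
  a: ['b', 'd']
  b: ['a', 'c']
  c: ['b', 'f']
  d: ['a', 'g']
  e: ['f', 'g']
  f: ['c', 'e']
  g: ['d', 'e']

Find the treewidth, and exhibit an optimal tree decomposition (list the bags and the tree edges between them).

The largest bag has 3 vertices, giving width 2; this decomposition certifies tw(G) ≤ 2. For the lower bound, G contains the cycle c–f–e–g–d–a–b–c, so G is not a forest; only forests have treewidth ≤ 1, hence tw(G) ≥ 2. The upper and lower bounds meet at 2, so that is the treewidth.

Treewidth 2.
One such decomposition:
Bags: B1 = {c, e, f}  B2 = {c, e, g}  B3 = {c, d, g}  B4 = {a, c, d}  B5 = {a, b, c}
Tree: B1–B2, B2–B3, B3–B4, B4–B5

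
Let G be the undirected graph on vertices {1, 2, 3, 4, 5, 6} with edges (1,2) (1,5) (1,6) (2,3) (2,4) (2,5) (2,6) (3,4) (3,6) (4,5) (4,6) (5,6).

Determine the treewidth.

3

A width-3 tree decomposition is:
Bags: B1 = {2, 3, 4, 6}  B2 = {2, 4, 5, 6}  B3 = {1, 2, 5, 6}
Tree: B1–B2, B2–B3
Each bag holds 4 vertices, so the decomposition has width 3, which upper-bounds the treewidth. Conversely, {1, 2, 5, 6} is a clique of size 4, and the vertices of any clique must share a bag in every tree decomposition; so some bag has ≥ 4 vertices and tw(G) ≥ 3. Combining the bounds, tw(G) = 3.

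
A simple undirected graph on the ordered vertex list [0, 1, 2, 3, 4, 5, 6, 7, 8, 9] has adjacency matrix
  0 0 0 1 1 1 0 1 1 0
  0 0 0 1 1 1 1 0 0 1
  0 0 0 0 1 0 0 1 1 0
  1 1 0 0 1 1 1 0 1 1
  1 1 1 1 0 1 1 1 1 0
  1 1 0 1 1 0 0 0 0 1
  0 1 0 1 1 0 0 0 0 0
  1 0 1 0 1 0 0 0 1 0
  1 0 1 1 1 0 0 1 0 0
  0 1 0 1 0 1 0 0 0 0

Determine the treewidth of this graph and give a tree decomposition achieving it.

Every bag has size at most 4, so the width is 4 − 1 = 3 and tw(G) ≤ 3. On the other hand G contains the 4-clique {1, 3, 5, 9}. A clique must lie in a single bag of any decomposition, so no decomposition can have width below 3. Therefore the treewidth is 3.

Treewidth 3.
Bags: B1 = {0, 3, 4, 5}  B2 = {0, 3, 4, 8}  B3 = {1, 3, 4, 5}  B4 = {1, 3, 5, 9}  B5 = {1, 3, 4, 6}  B6 = {0, 4, 7, 8}  B7 = {2, 4, 7, 8}
Tree: B1–B2, B1–B3, B3–B4, B3–B5, B2–B6, B6–B7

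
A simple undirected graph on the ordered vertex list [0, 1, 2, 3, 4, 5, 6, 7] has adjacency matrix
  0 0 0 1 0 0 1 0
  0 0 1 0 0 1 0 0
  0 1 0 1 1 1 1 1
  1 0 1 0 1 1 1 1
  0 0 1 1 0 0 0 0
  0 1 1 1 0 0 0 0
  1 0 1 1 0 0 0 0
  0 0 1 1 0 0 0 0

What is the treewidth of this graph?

2

A width-2 tree decomposition is:
Bags: B1 = {2, 3, 6}  B2 = {2, 3, 7}  B3 = {0, 3, 6}  B4 = {2, 3, 5}  B5 = {1, 2, 5}  B6 = {2, 3, 4}
Tree: B1–B2, B1–B3, B2–B4, B4–B5, B2–B6
Each bag holds 3 vertices, so the decomposition has width 2, which upper-bounds the treewidth. For the lower bound, the 3 vertices {0, 3, 6} are pairwise adjacent, and any tree decomposition puts a clique entirely inside one bag — forcing width ≥ 2. Hence tw(G) = 2 exactly.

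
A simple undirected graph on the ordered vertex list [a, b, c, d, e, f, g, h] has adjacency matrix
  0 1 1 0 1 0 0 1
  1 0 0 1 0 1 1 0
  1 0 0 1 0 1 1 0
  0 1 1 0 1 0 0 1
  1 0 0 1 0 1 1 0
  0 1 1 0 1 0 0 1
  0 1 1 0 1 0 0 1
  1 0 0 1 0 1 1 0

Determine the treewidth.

A width-4 tree decomposition is:
Bags: B1 = {a, b, c, e, h}  B2 = {b, c, e, g, h}  B3 = {b, c, d, e, h}  B4 = {b, c, e, f, h}
Tree: B1–B2, B2–B3, B3–B4
Each bag holds 5 vertices, so the decomposition has width 4, which upper-bounds the treewidth. For the lower bound: the 5 vertex sets {a,h}, {e,g}, {c,d}, {b}, {f} are disjoint, each induces a connected subgraph, and every pair is joined by at least one edge of G. Contracting each set to a single vertex therefore yields K_{5} as a minor, and since treewidth is minor-monotone, tw(G) ≥ tw(K_{5}) = 4. Hence tw(G) = 4 exactly.

4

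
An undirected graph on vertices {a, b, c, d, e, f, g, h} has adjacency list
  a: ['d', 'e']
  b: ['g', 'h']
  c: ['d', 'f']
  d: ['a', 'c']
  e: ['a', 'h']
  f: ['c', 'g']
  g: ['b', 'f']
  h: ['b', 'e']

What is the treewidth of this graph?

2

A width-2 tree decomposition is:
Bags: B1 = {a, d, e}  B2 = {d, e, h}  B3 = {b, d, h}  B4 = {b, d, g}  B5 = {d, f, g}  B6 = {c, d, f}
Tree: B1–B2, B2–B3, B3–B4, B4–B5, B5–B6
The largest bag has 3 vertices, giving width 2; this decomposition certifies tw(G) ≤ 2. The edges d–a–e–h–b–g–f–c–d form a cycle, so G is not a tree and its treewidth is at least 2. Combining the bounds, tw(G) = 2.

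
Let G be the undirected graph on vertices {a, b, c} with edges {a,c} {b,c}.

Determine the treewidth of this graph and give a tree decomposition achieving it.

Every bag has size at most 2, so the width is 2 − 1 = 1 and tw(G) ≤ 1. Since G has at least one edge (e.g. c–b), it is not an edgeless graph, so tw(G) ≥ 1. Combining the bounds, tw(G) = 1.

Treewidth 1.
Bags: B1 = {b, c}  B2 = {a, c}
Tree: B1–B2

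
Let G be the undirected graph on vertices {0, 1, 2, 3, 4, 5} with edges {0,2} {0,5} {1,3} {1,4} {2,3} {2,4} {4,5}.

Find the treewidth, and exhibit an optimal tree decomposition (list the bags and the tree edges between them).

Treewidth 2.
One optimal decomposition is:
Bags: B1 = {0, 2, 5}  B2 = {2, 4, 5}  B3 = {2, 3, 4}  B4 = {1, 3, 4}
Tree: B1–B2, B2–B3, B3–B4

The largest bag has 3 vertices, giving width 2; this decomposition certifies tw(G) ≤ 2. The edges 0–5–4–2–0 form a cycle, so G is not a tree and its treewidth is at least 2. Combining the bounds, tw(G) = 2.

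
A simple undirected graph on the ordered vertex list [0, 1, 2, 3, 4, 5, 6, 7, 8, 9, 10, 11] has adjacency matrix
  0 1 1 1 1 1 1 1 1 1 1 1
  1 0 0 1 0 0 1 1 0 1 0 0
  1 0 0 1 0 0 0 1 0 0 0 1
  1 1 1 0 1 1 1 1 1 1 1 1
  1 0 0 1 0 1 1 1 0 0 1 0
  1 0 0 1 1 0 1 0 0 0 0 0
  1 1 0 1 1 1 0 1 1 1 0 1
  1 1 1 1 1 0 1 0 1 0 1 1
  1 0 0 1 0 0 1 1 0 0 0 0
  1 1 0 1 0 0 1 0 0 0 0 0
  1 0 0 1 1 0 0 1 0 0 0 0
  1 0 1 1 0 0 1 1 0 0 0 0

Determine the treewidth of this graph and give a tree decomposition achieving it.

Treewidth 4.
One such decomposition:
Bags: B1 = {0, 3, 6, 7, 8}  B2 = {0, 1, 3, 6, 7}  B3 = {0, 1, 3, 6, 9}  B4 = {0, 3, 4, 6, 7}  B5 = {0, 3, 4, 5, 6}  B6 = {0, 3, 4, 7, 10}  B7 = {0, 3, 6, 7, 11}  B8 = {0, 2, 3, 7, 11}
Tree: B1–B2, B2–B3, B1–B4, B4–B5, B4–B6, B2–B7, B7–B8

The largest bag has 5 vertices, giving width 4; this decomposition certifies tw(G) ≤ 4. Conversely, {0, 2, 3, 7, 11} is a clique of size 5, and the vertices of any clique must share a bag in every tree decomposition; so some bag has ≥ 5 vertices and tw(G) ≥ 4. Therefore the treewidth is 4.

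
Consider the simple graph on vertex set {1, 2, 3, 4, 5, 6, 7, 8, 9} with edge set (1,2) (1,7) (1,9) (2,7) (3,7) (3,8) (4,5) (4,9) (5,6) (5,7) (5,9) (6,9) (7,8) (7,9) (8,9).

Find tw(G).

A width-2 tree decomposition is:
Bags: B1 = {5, 7, 9}  B2 = {5, 6, 9}  B3 = {7, 8, 9}  B4 = {1, 7, 9}  B5 = {1, 2, 7}  B6 = {4, 5, 9}  B7 = {3, 7, 8}
Tree: B1–B2, B1–B3, B1–B4, B4–B5, B1–B6, B3–B7
Each bag holds 3 vertices, so the decomposition has width 2, which upper-bounds the treewidth. For the lower bound, the 3 vertices {4, 5, 9} are pairwise adjacent, and any tree decomposition puts a clique entirely inside one bag — forcing width ≥ 2. Combining the bounds, tw(G) = 2.

2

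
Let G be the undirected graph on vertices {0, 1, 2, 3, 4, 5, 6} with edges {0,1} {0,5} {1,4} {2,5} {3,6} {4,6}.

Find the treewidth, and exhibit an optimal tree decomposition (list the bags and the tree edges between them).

The largest bag has 2 vertices, giving width 1; this decomposition certifies tw(G) ≤ 1. G has an edge, so its treewidth is at least 1. Combining the bounds, tw(G) = 1.

Treewidth 1.
Bags: B1 = {2, 5}  B2 = {0, 5}  B3 = {0, 1}  B4 = {1, 4}  B5 = {4, 6}  B6 = {3, 6}
Tree: B1–B2, B2–B3, B3–B4, B4–B5, B5–B6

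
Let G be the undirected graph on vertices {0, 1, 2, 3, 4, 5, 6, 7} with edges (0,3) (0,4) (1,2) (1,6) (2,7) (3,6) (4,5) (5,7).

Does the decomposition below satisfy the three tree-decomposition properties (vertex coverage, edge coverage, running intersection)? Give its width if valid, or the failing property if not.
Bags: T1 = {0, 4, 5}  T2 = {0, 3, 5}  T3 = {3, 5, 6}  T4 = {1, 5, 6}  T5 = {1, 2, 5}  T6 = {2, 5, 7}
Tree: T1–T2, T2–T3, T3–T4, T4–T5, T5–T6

Yes; width 2.

Vertex coverage: the bags together contain {0, 1, 2, 3, 4, 5, 6, 7}, the full vertex set. Edge coverage: each edge of G has both endpoints in at least one bag. Running intersection: for every vertex, the bags containing it form a connected subtree. All three properties hold, so this is a valid tree decomposition of width max|bag| − 1 = 2, and hence tw(G) ≤ 2.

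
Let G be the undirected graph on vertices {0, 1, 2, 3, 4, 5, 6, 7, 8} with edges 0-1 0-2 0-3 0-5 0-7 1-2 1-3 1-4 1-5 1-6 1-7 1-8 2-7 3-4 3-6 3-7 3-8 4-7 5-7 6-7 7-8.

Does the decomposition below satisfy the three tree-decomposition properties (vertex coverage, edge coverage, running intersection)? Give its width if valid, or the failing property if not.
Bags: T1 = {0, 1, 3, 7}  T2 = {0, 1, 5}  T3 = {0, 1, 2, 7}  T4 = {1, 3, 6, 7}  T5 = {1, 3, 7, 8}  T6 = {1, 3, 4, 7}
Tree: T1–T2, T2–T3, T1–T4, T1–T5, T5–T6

No — edge (7,5) lies in no bag.

A tree decomposition must satisfy three properties: every vertex lies in some bag; for every edge, both endpoints lie together in some bag; and for every vertex, the bags containing it form a connected subtree. Here edge (7,5) lies in no bag, so the decomposition is invalid.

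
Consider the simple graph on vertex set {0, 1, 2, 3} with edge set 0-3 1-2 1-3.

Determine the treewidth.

A width-1 tree decomposition is:
Bags: B1 = {1, 2}  B2 = {1, 3}  B3 = {0, 3}
Tree: B1–B2, B2–B3
Each bag holds 2 vertices, so the decomposition has width 1, which upper-bounds the treewidth. Since G has at least one edge (e.g. 2–1), it is not an edgeless graph, so tw(G) ≥ 1. Combining the bounds, tw(G) = 1.

1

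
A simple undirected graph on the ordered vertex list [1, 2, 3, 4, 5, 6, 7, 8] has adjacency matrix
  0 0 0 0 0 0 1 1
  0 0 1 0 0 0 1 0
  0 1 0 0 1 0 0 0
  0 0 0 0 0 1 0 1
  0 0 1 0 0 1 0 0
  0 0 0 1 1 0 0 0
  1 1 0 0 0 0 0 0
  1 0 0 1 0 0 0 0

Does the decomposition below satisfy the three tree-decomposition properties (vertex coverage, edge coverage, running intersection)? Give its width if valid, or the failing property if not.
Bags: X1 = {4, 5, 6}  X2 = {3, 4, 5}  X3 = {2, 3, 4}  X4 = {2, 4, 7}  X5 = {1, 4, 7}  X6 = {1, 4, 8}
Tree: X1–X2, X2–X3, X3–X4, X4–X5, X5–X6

Yes; width 2.

Checking the three conditions: (i) the bags cover all of {1, 2, 3, 4, 5, 6, 7, 8}; (ii) for each edge, some bag contains both endpoints; (iii) the bags containing any fixed vertex form a subtree. All hold, so the decomposition is valid with width 3 − 1 = 2.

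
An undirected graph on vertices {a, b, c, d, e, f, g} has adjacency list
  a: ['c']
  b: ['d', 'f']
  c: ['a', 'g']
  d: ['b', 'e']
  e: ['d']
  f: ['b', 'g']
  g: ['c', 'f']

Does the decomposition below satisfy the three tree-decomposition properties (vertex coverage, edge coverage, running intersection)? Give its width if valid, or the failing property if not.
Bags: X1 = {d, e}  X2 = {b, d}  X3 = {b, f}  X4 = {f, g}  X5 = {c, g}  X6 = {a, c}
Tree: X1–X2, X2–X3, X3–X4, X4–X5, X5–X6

Yes; width 1.

Every vertex of G appears in some bag (union = {a, b, c, d, e, f, g}); every edge is covered by a bag; and for each vertex v the set of bags containing v is connected in the bag tree. The decomposition is therefore valid. The largest bag has 2 vertices, so the width is 1.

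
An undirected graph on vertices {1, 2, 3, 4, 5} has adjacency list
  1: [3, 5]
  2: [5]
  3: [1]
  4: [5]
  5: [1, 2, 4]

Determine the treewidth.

A width-1 tree decomposition is:
Bags: B1 = {1, 5}  B2 = {2, 5}  B3 = {4, 5}  B4 = {1, 3}
Tree: B1–B2, B2–B3, B1–B4
Each bag holds 2 vertices, so the decomposition has width 1, which upper-bounds the treewidth. G has an edge, so its treewidth is at least 1. The upper and lower bounds meet at 1, so that is the treewidth.

1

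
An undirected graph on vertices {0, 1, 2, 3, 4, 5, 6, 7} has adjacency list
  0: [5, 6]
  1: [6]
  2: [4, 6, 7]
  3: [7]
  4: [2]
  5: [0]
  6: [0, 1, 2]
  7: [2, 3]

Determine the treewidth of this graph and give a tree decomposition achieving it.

The largest bag has 2 vertices, giving width 1; this decomposition certifies tw(G) ≤ 1. G has an edge, so its treewidth is at least 1. Hence tw(G) = 1 exactly.

Treewidth 1.
One optimal decomposition is:
Bags: B1 = {2, 6}  B2 = {2, 7}  B3 = {0, 6}  B4 = {2, 4}  B5 = {1, 6}  B6 = {0, 5}  B7 = {3, 7}
Tree: B1–B2, B1–B3, B2–B4, B1–B5, B3–B6, B2–B7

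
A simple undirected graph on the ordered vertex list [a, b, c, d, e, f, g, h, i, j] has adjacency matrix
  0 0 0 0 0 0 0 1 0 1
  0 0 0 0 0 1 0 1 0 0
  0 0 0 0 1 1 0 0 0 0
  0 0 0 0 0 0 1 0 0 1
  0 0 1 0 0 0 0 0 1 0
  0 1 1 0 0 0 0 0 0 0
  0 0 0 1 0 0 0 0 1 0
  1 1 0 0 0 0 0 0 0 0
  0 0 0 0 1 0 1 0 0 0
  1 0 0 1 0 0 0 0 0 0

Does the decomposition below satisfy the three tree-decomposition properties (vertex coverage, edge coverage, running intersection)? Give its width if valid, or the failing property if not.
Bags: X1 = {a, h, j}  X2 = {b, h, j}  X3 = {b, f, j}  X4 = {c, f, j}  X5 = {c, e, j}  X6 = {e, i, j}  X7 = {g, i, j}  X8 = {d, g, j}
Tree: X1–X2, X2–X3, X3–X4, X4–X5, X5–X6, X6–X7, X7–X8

Every vertex of G appears in some bag (union = {a, b, c, d, e, f, g, h, i, j}); every edge is covered by a bag; and for each vertex v the set of bags containing v is connected in the bag tree. The decomposition is therefore valid. The largest bag has 3 vertices, so the width is 2.

Yes; width 2.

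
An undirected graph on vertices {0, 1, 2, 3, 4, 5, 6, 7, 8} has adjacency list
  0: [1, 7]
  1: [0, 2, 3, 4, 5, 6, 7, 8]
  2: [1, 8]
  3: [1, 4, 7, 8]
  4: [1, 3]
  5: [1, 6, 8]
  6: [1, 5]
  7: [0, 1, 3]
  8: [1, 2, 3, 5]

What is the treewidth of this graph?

A width-2 tree decomposition is:
Bags: B1 = {1, 5, 6}  B2 = {1, 5, 8}  B3 = {1, 3, 8}  B4 = {1, 2, 8}  B5 = {1, 3, 7}  B6 = {1, 3, 4}  B7 = {0, 1, 7}
Tree: B1–B2, B2–B3, B3–B4, B3–B5, B3–B6, B5–B7
The largest bag has 3 vertices, giving width 2; this decomposition certifies tw(G) ≤ 2. On the other hand G contains the 3-clique {0, 1, 7}. A clique must lie in a single bag of any decomposition, so no decomposition can have width below 2. Therefore the treewidth is 2.

2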